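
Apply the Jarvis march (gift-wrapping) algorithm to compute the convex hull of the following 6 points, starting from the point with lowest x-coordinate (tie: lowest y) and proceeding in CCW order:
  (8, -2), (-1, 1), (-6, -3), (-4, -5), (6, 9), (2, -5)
Hull (CCW) = [(-6, -3), (-4, -5), (2, -5), (8, -2), (6, 9)]

Jarvis march: at each step, from the current hull vertex p, select the next vertex q as the point such that every other point lies strictly to the left of (or on) the directed line p → q. (Equivalently: for every other point r, the cross product (q − p) × (r − p) ≥ 0.)
Starting point (lowest x, tie lowest y): (-6, -3). Wrap until returning to start. Resulting hull: (-6, -3), (-4, -5), (2, -5), (8, -2), (6, 9).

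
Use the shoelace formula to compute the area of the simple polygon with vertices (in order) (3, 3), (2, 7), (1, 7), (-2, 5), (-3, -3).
Area = 31

Shoelace formula: Area = (1/2) |Σ_i (x_i · y_{i+1} − x_{i+1} · y_i)| (indices mod n). Compute each cross term:
  (3)(7) − (2)(3) = 15
  (2)(7) − (1)(7) = 7
  (1)(5) − (-2)(7) = 19
  (-2)(-3) − (-3)(5) = 21
  (-3)(3) − (3)(-3) = 0
Sum = 62, so (signed) Area = 62/2 = 31, |Area| = 31.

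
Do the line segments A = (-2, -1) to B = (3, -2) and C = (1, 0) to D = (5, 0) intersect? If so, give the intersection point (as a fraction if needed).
No (intersection of containing lines falls outside at least one segment)

Parametrize and solve: t = -1, s = -2. At least one of these is outside [0, 1], so the segments do not intersect.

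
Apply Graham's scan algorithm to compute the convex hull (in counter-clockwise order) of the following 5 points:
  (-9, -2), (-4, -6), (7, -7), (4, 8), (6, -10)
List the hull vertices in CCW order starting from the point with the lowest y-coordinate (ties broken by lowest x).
Hull (CCW) = [(6, -10), (7, -7), (4, 8), (-9, -2), (-4, -6)]

Graham scan procedure:
  1. Find the pivot p₀ = point with lowest y (tie → lowest x): (6, -10).
  2. Sort the remaining points by polar angle around p₀.
  3. Walk through sorted points, maintaining a stack; pop the top while the last three entries make a non-left turn (cross product ≤ 0).
  4. Final stack is the convex hull in CCW order: (6, -10), (7, -7), (4, 8), (-9, -2), (-4, -6).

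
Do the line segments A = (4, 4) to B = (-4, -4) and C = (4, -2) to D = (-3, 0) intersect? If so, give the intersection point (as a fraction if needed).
Yes; intersection at (-2/3, -2/3) (t = 7/12 on AB, s = 2/3 on CD)

Parametrize AB as A + t(B − A) = (4 + -8 t, 4 + -8 t) and CD as C + s(D − C) = (4 + -7 s, -2 + 2 s). Solve the linear system for (t, s). Determinant = 72 ≠ 0, so a unique intersection of the containing lines exists. Solution: t = 7/12, s = 2/3 — both in [0, 1], so the segments cross. Intersection point: (-2/3, -2/3).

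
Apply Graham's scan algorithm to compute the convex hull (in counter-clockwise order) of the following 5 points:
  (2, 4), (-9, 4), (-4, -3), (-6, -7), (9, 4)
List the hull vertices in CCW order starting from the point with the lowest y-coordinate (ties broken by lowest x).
Hull (CCW) = [(-6, -7), (9, 4), (-9, 4)]

Graham scan procedure:
  1. Find the pivot p₀ = point with lowest y (tie → lowest x): (-6, -7).
  2. Sort the remaining points by polar angle around p₀.
  3. Walk through sorted points, maintaining a stack; pop the top while the last three entries make a non-left turn (cross product ≤ 0).
  4. Final stack is the convex hull in CCW order: (-6, -7), (9, 4), (-9, 4).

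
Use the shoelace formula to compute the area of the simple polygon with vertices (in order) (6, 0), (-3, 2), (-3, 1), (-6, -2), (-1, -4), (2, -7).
Area = 53

Shoelace formula: Area = (1/2) |Σ_i (x_i · y_{i+1} − x_{i+1} · y_i)| (indices mod n). Compute each cross term:
  (6)(2) − (-3)(0) = 12
  (-3)(1) − (-3)(2) = 3
  (-3)(-2) − (-6)(1) = 12
  (-6)(-4) − (-1)(-2) = 22
  (-1)(-7) − (2)(-4) = 15
  (2)(0) − (6)(-7) = 42
Sum = 106, so (signed) Area = 106/2 = 53, |Area| = 53.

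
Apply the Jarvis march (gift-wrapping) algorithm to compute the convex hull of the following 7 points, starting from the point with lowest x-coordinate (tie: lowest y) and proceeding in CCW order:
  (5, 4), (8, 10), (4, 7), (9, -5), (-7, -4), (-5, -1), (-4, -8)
Hull (CCW) = [(-7, -4), (-4, -8), (9, -5), (8, 10), (4, 7), (-5, -1)]

Jarvis march: at each step, from the current hull vertex p, select the next vertex q as the point such that every other point lies strictly to the left of (or on) the directed line p → q. (Equivalently: for every other point r, the cross product (q − p) × (r − p) ≥ 0.)
Starting point (lowest x, tie lowest y): (-7, -4). Wrap until returning to start. Resulting hull: (-7, -4), (-4, -8), (9, -5), (8, 10), (4, 7), (-5, -1).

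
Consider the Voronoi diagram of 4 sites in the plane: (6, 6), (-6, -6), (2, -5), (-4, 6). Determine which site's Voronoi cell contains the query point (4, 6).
Nearest site = (6, 6)

The Voronoi cell of site s contains exactly those query points closer to s than to any other site. Compute squared distances from q = (4, 6) to each site:
  (6 − 4)² + (6 − 6)² = 4
  (-4 − 4)² + (6 − 6)² = 64
  (2 − 4)² + (-5 − 6)² = 125
  (-6 − 4)² + (-6 − 6)² = 244
Minimum is attained by (6, 6), so q lies in its Voronoi cell.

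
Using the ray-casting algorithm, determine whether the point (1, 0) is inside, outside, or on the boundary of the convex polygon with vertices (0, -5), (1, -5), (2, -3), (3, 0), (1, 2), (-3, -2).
The point (1, 0) lies strictly inside the polygon

Cast a horizontal ray to the right from the query point and count how many polygon edges it crosses (each edge strictly once or zero times, handled with the usual half-open convention). 
Parity of crossings → odd ⇒ inside.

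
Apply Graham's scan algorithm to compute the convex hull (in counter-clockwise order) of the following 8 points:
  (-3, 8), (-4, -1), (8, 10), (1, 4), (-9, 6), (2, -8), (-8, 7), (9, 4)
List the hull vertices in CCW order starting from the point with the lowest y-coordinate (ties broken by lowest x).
Hull (CCW) = [(2, -8), (9, 4), (8, 10), (-3, 8), (-8, 7), (-9, 6), (-4, -1)]

Graham scan procedure:
  1. Find the pivot p₀ = point with lowest y (tie → lowest x): (2, -8).
  2. Sort the remaining points by polar angle around p₀.
  3. Walk through sorted points, maintaining a stack; pop the top while the last three entries make a non-left turn (cross product ≤ 0).
  4. Final stack is the convex hull in CCW order: (2, -8), (9, 4), (8, 10), (-3, 8), (-8, 7), (-9, 6), (-4, -1).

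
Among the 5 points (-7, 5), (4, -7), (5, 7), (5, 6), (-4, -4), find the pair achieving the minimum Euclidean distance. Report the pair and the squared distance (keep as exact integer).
Pair = ((5, 7), (5, 6)); squared distance = 1

Compute all C(5, 2) = 10 pairwise squared distances (x_i − x_j)² + (y_i − y_j)². The minimum is 1, attained by the pair ((5, 7), (5, 6)).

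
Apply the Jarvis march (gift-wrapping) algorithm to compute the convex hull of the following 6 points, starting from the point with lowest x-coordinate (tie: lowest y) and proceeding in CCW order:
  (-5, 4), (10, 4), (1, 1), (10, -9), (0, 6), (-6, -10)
Hull (CCW) = [(-6, -10), (10, -9), (10, 4), (0, 6), (-5, 4)]

Jarvis march: at each step, from the current hull vertex p, select the next vertex q as the point such that every other point lies strictly to the left of (or on) the directed line p → q. (Equivalently: for every other point r, the cross product (q − p) × (r − p) ≥ 0.)
Starting point (lowest x, tie lowest y): (-6, -10). Wrap until returning to start. Resulting hull: (-6, -10), (10, -9), (10, 4), (0, 6), (-5, 4).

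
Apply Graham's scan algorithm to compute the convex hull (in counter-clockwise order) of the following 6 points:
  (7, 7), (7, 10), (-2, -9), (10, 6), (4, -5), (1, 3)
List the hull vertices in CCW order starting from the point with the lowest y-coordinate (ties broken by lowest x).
Hull (CCW) = [(-2, -9), (4, -5), (10, 6), (7, 10), (1, 3)]

Graham scan procedure:
  1. Find the pivot p₀ = point with lowest y (tie → lowest x): (-2, -9).
  2. Sort the remaining points by polar angle around p₀.
  3. Walk through sorted points, maintaining a stack; pop the top while the last three entries make a non-left turn (cross product ≤ 0).
  4. Final stack is the convex hull in CCW order: (-2, -9), (4, -5), (10, 6), (7, 10), (1, 3).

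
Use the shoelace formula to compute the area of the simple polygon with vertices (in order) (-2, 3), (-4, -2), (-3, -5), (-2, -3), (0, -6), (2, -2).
Area = 55/2

Shoelace formula: Area = (1/2) |Σ_i (x_i · y_{i+1} − x_{i+1} · y_i)| (indices mod n). Compute each cross term:
  (-2)(-2) − (-4)(3) = 16
  (-4)(-5) − (-3)(-2) = 14
  (-3)(-3) − (-2)(-5) = -1
  (-2)(-6) − (0)(-3) = 12
  (0)(-2) − (2)(-6) = 12
  (2)(3) − (-2)(-2) = 2
Sum = 55, so (signed) Area = 55/2 = 55/2, |Area| = 55/2.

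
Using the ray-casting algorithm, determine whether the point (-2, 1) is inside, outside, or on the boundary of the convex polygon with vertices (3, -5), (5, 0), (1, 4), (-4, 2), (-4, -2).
The point (-2, 1) lies strictly inside the polygon

Cast a horizontal ray to the right from the query point and count how many polygon edges it crosses (each edge strictly once or zero times, handled with the usual half-open convention). 
Parity of crossings → odd ⇒ inside.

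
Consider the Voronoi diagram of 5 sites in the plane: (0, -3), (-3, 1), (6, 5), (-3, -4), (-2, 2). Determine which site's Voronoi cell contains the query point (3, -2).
Nearest site = (0, -3)

The Voronoi cell of site s contains exactly those query points closer to s than to any other site. Compute squared distances from q = (3, -2) to each site:
  (0 − 3)² + (-3 − -2)² = 10
  (-3 − 3)² + (-4 − -2)² = 40
  (-2 − 3)² + (2 − -2)² = 41
  (-3 − 3)² + (1 − -2)² = 45
  (6 − 3)² + (5 − -2)² = 58
Minimum is attained by (0, -3), so q lies in its Voronoi cell.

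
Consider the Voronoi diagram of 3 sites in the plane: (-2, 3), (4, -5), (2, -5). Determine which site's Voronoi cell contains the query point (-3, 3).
Nearest site = (-2, 3)

The Voronoi cell of site s contains exactly those query points closer to s than to any other site. Compute squared distances from q = (-3, 3) to each site:
  (-2 − -3)² + (3 − 3)² = 1
  (2 − -3)² + (-5 − 3)² = 89
  (4 − -3)² + (-5 − 3)² = 113
Minimum is attained by (-2, 3), so q lies in its Voronoi cell.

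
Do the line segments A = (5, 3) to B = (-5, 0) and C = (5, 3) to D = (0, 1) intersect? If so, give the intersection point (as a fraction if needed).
Yes; intersection at (5, 3) (t = 0 on AB, s = 0 on CD)

Parametrize AB as A + t(B − A) = (5 + -10 t, 3 + -3 t) and CD as C + s(D − C) = (5 + -5 s, 3 + -2 s). Solve the linear system for (t, s). Determinant = -5 ≠ 0, so a unique intersection of the containing lines exists. Solution: t = 0, s = 0 — both in [0, 1], so the segments cross. Intersection point: (5, 3).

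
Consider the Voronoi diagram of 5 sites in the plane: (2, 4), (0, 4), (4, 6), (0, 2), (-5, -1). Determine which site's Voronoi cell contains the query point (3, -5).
Nearest site = (0, 2)

The Voronoi cell of site s contains exactly those query points closer to s than to any other site. Compute squared distances from q = (3, -5) to each site:
  (0 − 3)² + (2 − -5)² = 58
  (-5 − 3)² + (-1 − -5)² = 80
  (2 − 3)² + (4 − -5)² = 82
  (0 − 3)² + (4 − -5)² = 90
  (4 − 3)² + (6 − -5)² = 122
Minimum is attained by (0, 2), so q lies in its Voronoi cell.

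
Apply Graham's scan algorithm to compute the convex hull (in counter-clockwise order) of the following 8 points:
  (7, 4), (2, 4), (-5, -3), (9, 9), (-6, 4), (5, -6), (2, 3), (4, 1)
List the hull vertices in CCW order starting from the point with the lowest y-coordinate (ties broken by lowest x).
Hull (CCW) = [(5, -6), (9, 9), (-6, 4), (-5, -3)]

Graham scan procedure:
  1. Find the pivot p₀ = point with lowest y (tie → lowest x): (5, -6).
  2. Sort the remaining points by polar angle around p₀.
  3. Walk through sorted points, maintaining a stack; pop the top while the last three entries make a non-left turn (cross product ≤ 0).
  4. Final stack is the convex hull in CCW order: (5, -6), (9, 9), (-6, 4), (-5, -3).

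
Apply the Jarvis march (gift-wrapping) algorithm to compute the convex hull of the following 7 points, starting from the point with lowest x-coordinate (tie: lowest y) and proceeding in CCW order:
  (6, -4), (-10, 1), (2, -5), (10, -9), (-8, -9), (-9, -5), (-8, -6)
Hull (CCW) = [(-10, 1), (-9, -5), (-8, -9), (10, -9), (6, -4)]

Jarvis march: at each step, from the current hull vertex p, select the next vertex q as the point such that every other point lies strictly to the left of (or on) the directed line p → q. (Equivalently: for every other point r, the cross product (q − p) × (r − p) ≥ 0.)
Starting point (lowest x, tie lowest y): (-10, 1). Wrap until returning to start. Resulting hull: (-10, 1), (-9, -5), (-8, -9), (10, -9), (6, -4).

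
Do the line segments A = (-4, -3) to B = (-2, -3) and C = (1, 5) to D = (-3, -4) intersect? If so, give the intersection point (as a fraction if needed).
Yes; intersection at (-23/9, -3) (t = 13/18 on AB, s = 8/9 on CD)

Parametrize AB as A + t(B − A) = (-4 + 2 t, -3 + 0 t) and CD as C + s(D − C) = (1 + -4 s, 5 + -9 s). Solve the linear system for (t, s). Determinant = 18 ≠ 0, so a unique intersection of the containing lines exists. Solution: t = 13/18, s = 8/9 — both in [0, 1], so the segments cross. Intersection point: (-23/9, -3).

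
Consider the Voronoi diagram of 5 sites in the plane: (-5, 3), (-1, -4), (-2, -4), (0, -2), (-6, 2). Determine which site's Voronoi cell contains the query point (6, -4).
Nearest site = (0, -2)

The Voronoi cell of site s contains exactly those query points closer to s than to any other site. Compute squared distances from q = (6, -4) to each site:
  (0 − 6)² + (-2 − -4)² = 40
  (-1 − 6)² + (-4 − -4)² = 49
  (-2 − 6)² + (-4 − -4)² = 64
  (-5 − 6)² + (3 − -4)² = 170
  (-6 − 6)² + (2 − -4)² = 180
Minimum is attained by (0, -2), so q lies in its Voronoi cell.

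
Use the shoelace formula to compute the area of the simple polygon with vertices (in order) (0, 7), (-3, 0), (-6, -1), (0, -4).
Area = 24

Shoelace formula: Area = (1/2) |Σ_i (x_i · y_{i+1} − x_{i+1} · y_i)| (indices mod n). Compute each cross term:
  (0)(0) − (-3)(7) = 21
  (-3)(-1) − (-6)(0) = 3
  (-6)(-4) − (0)(-1) = 24
  (0)(7) − (0)(-4) = 0
Sum = 48, so (signed) Area = 48/2 = 24, |Area| = 24.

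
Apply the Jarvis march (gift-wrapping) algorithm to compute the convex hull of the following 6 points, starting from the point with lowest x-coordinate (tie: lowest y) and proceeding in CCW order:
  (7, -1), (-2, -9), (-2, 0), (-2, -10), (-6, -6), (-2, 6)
Hull (CCW) = [(-6, -6), (-2, -10), (7, -1), (-2, 6)]

Jarvis march: at each step, from the current hull vertex p, select the next vertex q as the point such that every other point lies strictly to the left of (or on) the directed line p → q. (Equivalently: for every other point r, the cross product (q − p) × (r − p) ≥ 0.)
Starting point (lowest x, tie lowest y): (-6, -6). Wrap until returning to start. Resulting hull: (-6, -6), (-2, -10), (7, -1), (-2, 6).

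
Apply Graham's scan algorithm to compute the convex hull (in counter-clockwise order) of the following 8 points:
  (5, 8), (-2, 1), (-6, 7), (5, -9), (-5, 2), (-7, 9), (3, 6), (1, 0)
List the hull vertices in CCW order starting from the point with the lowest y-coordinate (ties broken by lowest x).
Hull (CCW) = [(5, -9), (5, 8), (-7, 9), (-5, 2)]

Graham scan procedure:
  1. Find the pivot p₀ = point with lowest y (tie → lowest x): (5, -9).
  2. Sort the remaining points by polar angle around p₀.
  3. Walk through sorted points, maintaining a stack; pop the top while the last three entries make a non-left turn (cross product ≤ 0).
  4. Final stack is the convex hull in CCW order: (5, -9), (5, 8), (-7, 9), (-5, 2).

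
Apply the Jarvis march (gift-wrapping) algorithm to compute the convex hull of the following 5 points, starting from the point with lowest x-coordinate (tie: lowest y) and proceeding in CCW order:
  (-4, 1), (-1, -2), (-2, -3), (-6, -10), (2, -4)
Hull (CCW) = [(-6, -10), (2, -4), (-4, 1)]

Jarvis march: at each step, from the current hull vertex p, select the next vertex q as the point such that every other point lies strictly to the left of (or on) the directed line p → q. (Equivalently: for every other point r, the cross product (q − p) × (r − p) ≥ 0.)
Starting point (lowest x, tie lowest y): (-6, -10). Wrap until returning to start. Resulting hull: (-6, -10), (2, -4), (-4, 1).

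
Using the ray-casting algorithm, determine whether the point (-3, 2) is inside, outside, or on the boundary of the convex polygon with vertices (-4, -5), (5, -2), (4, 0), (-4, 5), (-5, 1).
The point (-3, 2) lies strictly inside the polygon

Cast a horizontal ray to the right from the query point and count how many polygon edges it crosses (each edge strictly once or zero times, handled with the usual half-open convention). 
Parity of crossings → odd ⇒ inside.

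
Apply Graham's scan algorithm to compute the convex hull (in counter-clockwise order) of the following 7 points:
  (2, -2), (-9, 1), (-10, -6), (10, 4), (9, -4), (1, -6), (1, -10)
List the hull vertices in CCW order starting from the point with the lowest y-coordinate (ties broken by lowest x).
Hull (CCW) = [(1, -10), (9, -4), (10, 4), (-9, 1), (-10, -6)]

Graham scan procedure:
  1. Find the pivot p₀ = point with lowest y (tie → lowest x): (1, -10).
  2. Sort the remaining points by polar angle around p₀.
  3. Walk through sorted points, maintaining a stack; pop the top while the last three entries make a non-left turn (cross product ≤ 0).
  4. Final stack is the convex hull in CCW order: (1, -10), (9, -4), (10, 4), (-9, 1), (-10, -6).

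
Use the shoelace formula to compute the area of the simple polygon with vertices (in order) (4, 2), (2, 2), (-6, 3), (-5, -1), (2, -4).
Area = 85/2

Shoelace formula: Area = (1/2) |Σ_i (x_i · y_{i+1} − x_{i+1} · y_i)| (indices mod n). Compute each cross term:
  (4)(2) − (2)(2) = 4
  (2)(3) − (-6)(2) = 18
  (-6)(-1) − (-5)(3) = 21
  (-5)(-4) − (2)(-1) = 22
  (2)(2) − (4)(-4) = 20
Sum = 85, so (signed) Area = 85/2 = 85/2, |Area| = 85/2.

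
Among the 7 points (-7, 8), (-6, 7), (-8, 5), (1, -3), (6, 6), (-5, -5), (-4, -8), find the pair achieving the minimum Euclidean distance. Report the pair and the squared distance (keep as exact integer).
Pair = ((-7, 8), (-6, 7)); squared distance = 2

Compute all C(7, 2) = 21 pairwise squared distances (x_i − x_j)² + (y_i − y_j)². The minimum is 2, attained by the pair ((-7, 8), (-6, 7)).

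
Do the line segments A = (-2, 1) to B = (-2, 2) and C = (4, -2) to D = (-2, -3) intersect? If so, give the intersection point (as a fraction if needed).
No (intersection of containing lines falls outside at least one segment)

Parametrize and solve: t = -4, s = 1. At least one of these is outside [0, 1], so the segments do not intersect.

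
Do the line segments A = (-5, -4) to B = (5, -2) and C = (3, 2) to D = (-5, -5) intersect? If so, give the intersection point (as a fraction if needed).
Yes; intersection at (-95/27, -100/27) (t = 4/27 on AB, s = 22/27 on CD)

Parametrize AB as A + t(B − A) = (-5 + 10 t, -4 + 2 t) and CD as C + s(D − C) = (3 + -8 s, 2 + -7 s). Solve the linear system for (t, s). Determinant = 54 ≠ 0, so a unique intersection of the containing lines exists. Solution: t = 4/27, s = 22/27 — both in [0, 1], so the segments cross. Intersection point: (-95/27, -100/27).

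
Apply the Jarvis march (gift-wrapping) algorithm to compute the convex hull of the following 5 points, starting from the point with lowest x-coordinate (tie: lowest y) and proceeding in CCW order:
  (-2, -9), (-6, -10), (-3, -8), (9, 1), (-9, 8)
Hull (CCW) = [(-9, 8), (-6, -10), (-2, -9), (9, 1)]

Jarvis march: at each step, from the current hull vertex p, select the next vertex q as the point such that every other point lies strictly to the left of (or on) the directed line p → q. (Equivalently: for every other point r, the cross product (q − p) × (r − p) ≥ 0.)
Starting point (lowest x, tie lowest y): (-9, 8). Wrap until returning to start. Resulting hull: (-9, 8), (-6, -10), (-2, -9), (9, 1).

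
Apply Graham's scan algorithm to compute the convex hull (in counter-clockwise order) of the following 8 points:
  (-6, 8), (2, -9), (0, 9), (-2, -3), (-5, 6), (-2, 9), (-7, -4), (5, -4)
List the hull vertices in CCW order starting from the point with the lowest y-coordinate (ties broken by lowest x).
Hull (CCW) = [(2, -9), (5, -4), (0, 9), (-2, 9), (-6, 8), (-7, -4)]

Graham scan procedure:
  1. Find the pivot p₀ = point with lowest y (tie → lowest x): (2, -9).
  2. Sort the remaining points by polar angle around p₀.
  3. Walk through sorted points, maintaining a stack; pop the top while the last three entries make a non-left turn (cross product ≤ 0).
  4. Final stack is the convex hull in CCW order: (2, -9), (5, -4), (0, 9), (-2, 9), (-6, 8), (-7, -4).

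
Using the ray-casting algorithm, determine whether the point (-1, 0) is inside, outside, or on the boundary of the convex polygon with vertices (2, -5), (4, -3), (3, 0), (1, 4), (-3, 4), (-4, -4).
The point (-1, 0) lies strictly inside the polygon

Cast a horizontal ray to the right from the query point and count how many polygon edges it crosses (each edge strictly once or zero times, handled with the usual half-open convention). 
Parity of crossings → odd ⇒ inside.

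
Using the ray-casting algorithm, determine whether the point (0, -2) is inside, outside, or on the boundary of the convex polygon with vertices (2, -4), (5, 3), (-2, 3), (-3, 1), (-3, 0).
The point (0, -2) lies strictly inside the polygon

Cast a horizontal ray to the right from the query point and count how many polygon edges it crosses (each edge strictly once or zero times, handled with the usual half-open convention). 
Parity of crossings → odd ⇒ inside.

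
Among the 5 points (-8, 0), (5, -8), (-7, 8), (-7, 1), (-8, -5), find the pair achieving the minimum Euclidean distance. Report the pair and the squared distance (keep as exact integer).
Pair = ((-8, 0), (-7, 1)); squared distance = 2

Compute all C(5, 2) = 10 pairwise squared distances (x_i − x_j)² + (y_i − y_j)². The minimum is 2, attained by the pair ((-8, 0), (-7, 1)).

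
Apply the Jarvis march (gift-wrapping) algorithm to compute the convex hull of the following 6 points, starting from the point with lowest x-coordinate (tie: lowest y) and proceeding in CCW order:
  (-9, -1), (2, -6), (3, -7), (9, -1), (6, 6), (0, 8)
Hull (CCW) = [(-9, -1), (3, -7), (9, -1), (6, 6), (0, 8)]

Jarvis march: at each step, from the current hull vertex p, select the next vertex q as the point such that every other point lies strictly to the left of (or on) the directed line p → q. (Equivalently: for every other point r, the cross product (q − p) × (r − p) ≥ 0.)
Starting point (lowest x, tie lowest y): (-9, -1). Wrap until returning to start. Resulting hull: (-9, -1), (3, -7), (9, -1), (6, 6), (0, 8).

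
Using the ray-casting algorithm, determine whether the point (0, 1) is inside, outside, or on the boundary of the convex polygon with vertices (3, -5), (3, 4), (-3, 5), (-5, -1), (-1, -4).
The point (0, 1) lies strictly inside the polygon

Cast a horizontal ray to the right from the query point and count how many polygon edges it crosses (each edge strictly once or zero times, handled with the usual half-open convention). 
Parity of crossings → odd ⇒ inside.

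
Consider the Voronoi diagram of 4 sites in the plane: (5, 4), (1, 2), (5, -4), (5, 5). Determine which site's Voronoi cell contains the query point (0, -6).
Nearest site = (5, -4)

The Voronoi cell of site s contains exactly those query points closer to s than to any other site. Compute squared distances from q = (0, -6) to each site:
  (5 − 0)² + (-4 − -6)² = 29
  (1 − 0)² + (2 − -6)² = 65
  (5 − 0)² + (4 − -6)² = 125
  (5 − 0)² + (5 − -6)² = 146
Minimum is attained by (5, -4), so q lies in its Voronoi cell.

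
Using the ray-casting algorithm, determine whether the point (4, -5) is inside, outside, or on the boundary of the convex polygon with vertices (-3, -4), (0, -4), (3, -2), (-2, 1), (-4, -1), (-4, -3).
The point (4, -5) lies strictly outside the polygon

Cast a horizontal ray to the right from the query point and count how many polygon edges it crosses (each edge strictly once or zero times, handled with the usual half-open convention). 
Parity of crossings → even ⇒ outside.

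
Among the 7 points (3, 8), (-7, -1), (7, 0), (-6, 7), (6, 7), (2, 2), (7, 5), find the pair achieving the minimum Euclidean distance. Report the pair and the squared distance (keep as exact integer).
Pair = ((6, 7), (7, 5)); squared distance = 5

Compute all C(7, 2) = 21 pairwise squared distances (x_i − x_j)² + (y_i − y_j)². The minimum is 5, attained by the pair ((6, 7), (7, 5)).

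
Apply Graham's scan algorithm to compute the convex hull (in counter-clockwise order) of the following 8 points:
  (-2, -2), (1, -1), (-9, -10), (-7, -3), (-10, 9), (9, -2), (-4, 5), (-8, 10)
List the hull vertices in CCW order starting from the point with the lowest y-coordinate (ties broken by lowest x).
Hull (CCW) = [(-9, -10), (9, -2), (-8, 10), (-10, 9)]

Graham scan procedure:
  1. Find the pivot p₀ = point with lowest y (tie → lowest x): (-9, -10).
  2. Sort the remaining points by polar angle around p₀.
  3. Walk through sorted points, maintaining a stack; pop the top while the last three entries make a non-left turn (cross product ≤ 0).
  4. Final stack is the convex hull in CCW order: (-9, -10), (9, -2), (-8, 10), (-10, 9).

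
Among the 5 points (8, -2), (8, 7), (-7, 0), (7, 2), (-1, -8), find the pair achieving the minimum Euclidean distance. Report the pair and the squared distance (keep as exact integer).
Pair = ((8, -2), (7, 2)); squared distance = 17

Compute all C(5, 2) = 10 pairwise squared distances (x_i − x_j)² + (y_i − y_j)². The minimum is 17, attained by the pair ((8, -2), (7, 2)).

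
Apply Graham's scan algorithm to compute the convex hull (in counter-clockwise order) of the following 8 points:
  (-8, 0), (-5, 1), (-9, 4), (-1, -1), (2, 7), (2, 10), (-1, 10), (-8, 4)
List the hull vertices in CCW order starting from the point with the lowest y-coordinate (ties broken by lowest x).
Hull (CCW) = [(-1, -1), (2, 7), (2, 10), (-1, 10), (-9, 4), (-8, 0)]

Graham scan procedure:
  1. Find the pivot p₀ = point with lowest y (tie → lowest x): (-1, -1).
  2. Sort the remaining points by polar angle around p₀.
  3. Walk through sorted points, maintaining a stack; pop the top while the last three entries make a non-left turn (cross product ≤ 0).
  4. Final stack is the convex hull in CCW order: (-1, -1), (2, 7), (2, 10), (-1, 10), (-9, 4), (-8, 0).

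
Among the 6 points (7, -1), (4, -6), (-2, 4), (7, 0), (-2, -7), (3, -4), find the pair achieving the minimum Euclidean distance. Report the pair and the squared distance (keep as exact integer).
Pair = ((7, -1), (7, 0)); squared distance = 1

Compute all C(6, 2) = 15 pairwise squared distances (x_i − x_j)² + (y_i − y_j)². The minimum is 1, attained by the pair ((7, -1), (7, 0)).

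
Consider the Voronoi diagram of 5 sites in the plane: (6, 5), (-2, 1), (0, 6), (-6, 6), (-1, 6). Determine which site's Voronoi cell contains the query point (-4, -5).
Nearest site = (-2, 1)

The Voronoi cell of site s contains exactly those query points closer to s than to any other site. Compute squared distances from q = (-4, -5) to each site:
  (-2 − -4)² + (1 − -5)² = 40
  (-6 − -4)² + (6 − -5)² = 125
  (-1 − -4)² + (6 − -5)² = 130
  (0 − -4)² + (6 − -5)² = 137
  (6 − -4)² + (5 − -5)² = 200
Minimum is attained by (-2, 1), so q lies in its Voronoi cell.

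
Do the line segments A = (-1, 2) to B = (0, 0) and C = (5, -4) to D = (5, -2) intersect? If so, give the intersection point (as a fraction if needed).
No (intersection of containing lines falls outside at least one segment)

Parametrize and solve: t = 6, s = -3. At least one of these is outside [0, 1], so the segments do not intersect.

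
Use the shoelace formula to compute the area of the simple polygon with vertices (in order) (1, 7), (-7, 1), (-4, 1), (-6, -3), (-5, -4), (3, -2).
Area = 119/2

Shoelace formula: Area = (1/2) |Σ_i (x_i · y_{i+1} − x_{i+1} · y_i)| (indices mod n). Compute each cross term:
  (1)(1) − (-7)(7) = 50
  (-7)(1) − (-4)(1) = -3
  (-4)(-3) − (-6)(1) = 18
  (-6)(-4) − (-5)(-3) = 9
  (-5)(-2) − (3)(-4) = 22
  (3)(7) − (1)(-2) = 23
Sum = 119, so (signed) Area = 119/2 = 119/2, |Area| = 119/2.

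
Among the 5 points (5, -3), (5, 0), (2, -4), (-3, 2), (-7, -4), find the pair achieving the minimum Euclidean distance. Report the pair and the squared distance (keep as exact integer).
Pair = ((5, -3), (5, 0)); squared distance = 9

Compute all C(5, 2) = 10 pairwise squared distances (x_i − x_j)² + (y_i − y_j)². The minimum is 9, attained by the pair ((5, -3), (5, 0)).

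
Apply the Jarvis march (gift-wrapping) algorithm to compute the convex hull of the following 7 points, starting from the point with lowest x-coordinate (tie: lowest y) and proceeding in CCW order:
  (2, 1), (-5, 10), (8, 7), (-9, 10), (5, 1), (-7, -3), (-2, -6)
Hull (CCW) = [(-9, 10), (-7, -3), (-2, -6), (5, 1), (8, 7), (-5, 10)]

Jarvis march: at each step, from the current hull vertex p, select the next vertex q as the point such that every other point lies strictly to the left of (or on) the directed line p → q. (Equivalently: for every other point r, the cross product (q − p) × (r − p) ≥ 0.)
Starting point (lowest x, tie lowest y): (-9, 10). Wrap until returning to start. Resulting hull: (-9, 10), (-7, -3), (-2, -6), (5, 1), (8, 7), (-5, 10).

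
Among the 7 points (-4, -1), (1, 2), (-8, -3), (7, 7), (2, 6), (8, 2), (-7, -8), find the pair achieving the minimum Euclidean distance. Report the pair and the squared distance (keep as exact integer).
Pair = ((1, 2), (2, 6)); squared distance = 17

Compute all C(7, 2) = 21 pairwise squared distances (x_i − x_j)² + (y_i − y_j)². The minimum is 17, attained by the pair ((1, 2), (2, 6)).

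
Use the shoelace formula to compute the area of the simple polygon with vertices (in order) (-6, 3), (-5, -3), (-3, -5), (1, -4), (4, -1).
Area = 87/2

Shoelace formula: Area = (1/2) |Σ_i (x_i · y_{i+1} − x_{i+1} · y_i)| (indices mod n). Compute each cross term:
  (-6)(-3) − (-5)(3) = 33
  (-5)(-5) − (-3)(-3) = 16
  (-3)(-4) − (1)(-5) = 17
  (1)(-1) − (4)(-4) = 15
  (4)(3) − (-6)(-1) = 6
Sum = 87, so (signed) Area = 87/2 = 87/2, |Area| = 87/2.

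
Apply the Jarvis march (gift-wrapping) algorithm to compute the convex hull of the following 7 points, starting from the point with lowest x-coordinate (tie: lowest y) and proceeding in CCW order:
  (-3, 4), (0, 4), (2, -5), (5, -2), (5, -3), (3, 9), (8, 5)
Hull (CCW) = [(-3, 4), (2, -5), (5, -3), (8, 5), (3, 9)]

Jarvis march: at each step, from the current hull vertex p, select the next vertex q as the point such that every other point lies strictly to the left of (or on) the directed line p → q. (Equivalently: for every other point r, the cross product (q − p) × (r − p) ≥ 0.)
Starting point (lowest x, tie lowest y): (-3, 4). Wrap until returning to start. Resulting hull: (-3, 4), (2, -5), (5, -3), (8, 5), (3, 9).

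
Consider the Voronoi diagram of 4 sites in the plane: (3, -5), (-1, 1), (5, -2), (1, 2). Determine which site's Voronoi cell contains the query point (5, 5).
Nearest site = (1, 2)

The Voronoi cell of site s contains exactly those query points closer to s than to any other site. Compute squared distances from q = (5, 5) to each site:
  (1 − 5)² + (2 − 5)² = 25
  (5 − 5)² + (-2 − 5)² = 49
  (-1 − 5)² + (1 − 5)² = 52
  (3 − 5)² + (-5 − 5)² = 104
Minimum is attained by (1, 2), so q lies in its Voronoi cell.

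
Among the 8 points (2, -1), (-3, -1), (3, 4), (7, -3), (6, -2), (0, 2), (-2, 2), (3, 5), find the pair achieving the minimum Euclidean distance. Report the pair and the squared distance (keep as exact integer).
Pair = ((3, 4), (3, 5)); squared distance = 1

Compute all C(8, 2) = 28 pairwise squared distances (x_i − x_j)² + (y_i − y_j)². The minimum is 1, attained by the pair ((3, 4), (3, 5)).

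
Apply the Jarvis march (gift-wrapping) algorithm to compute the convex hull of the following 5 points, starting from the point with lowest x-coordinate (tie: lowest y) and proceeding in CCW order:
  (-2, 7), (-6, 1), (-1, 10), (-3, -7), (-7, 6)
Hull (CCW) = [(-7, 6), (-6, 1), (-3, -7), (-1, 10)]

Jarvis march: at each step, from the current hull vertex p, select the next vertex q as the point such that every other point lies strictly to the left of (or on) the directed line p → q. (Equivalently: for every other point r, the cross product (q − p) × (r − p) ≥ 0.)
Starting point (lowest x, tie lowest y): (-7, 6). Wrap until returning to start. Resulting hull: (-7, 6), (-6, 1), (-3, -7), (-1, 10).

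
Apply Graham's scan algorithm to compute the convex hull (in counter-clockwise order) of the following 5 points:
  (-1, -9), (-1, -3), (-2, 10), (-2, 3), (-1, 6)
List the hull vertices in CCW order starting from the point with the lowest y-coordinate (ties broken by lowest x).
Hull (CCW) = [(-1, -9), (-1, 6), (-2, 10), (-2, 3)]

Graham scan procedure:
  1. Find the pivot p₀ = point with lowest y (tie → lowest x): (-1, -9).
  2. Sort the remaining points by polar angle around p₀.
  3. Walk through sorted points, maintaining a stack; pop the top while the last three entries make a non-left turn (cross product ≤ 0).
  4. Final stack is the convex hull in CCW order: (-1, -9), (-1, 6), (-2, 10), (-2, 3).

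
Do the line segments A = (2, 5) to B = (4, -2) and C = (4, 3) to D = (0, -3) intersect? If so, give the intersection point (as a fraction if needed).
Yes; intersection at (3, 3/2) (t = 1/2 on AB, s = 1/4 on CD)

Parametrize AB as A + t(B − A) = (2 + 2 t, 5 + -7 t) and CD as C + s(D − C) = (4 + -4 s, 3 + -6 s). Solve the linear system for (t, s). Determinant = 40 ≠ 0, so a unique intersection of the containing lines exists. Solution: t = 1/2, s = 1/4 — both in [0, 1], so the segments cross. Intersection point: (3, 3/2).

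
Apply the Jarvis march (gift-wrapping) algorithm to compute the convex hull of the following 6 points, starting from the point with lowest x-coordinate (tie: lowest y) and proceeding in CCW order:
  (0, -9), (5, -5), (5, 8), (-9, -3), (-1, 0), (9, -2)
Hull (CCW) = [(-9, -3), (0, -9), (9, -2), (5, 8)]

Jarvis march: at each step, from the current hull vertex p, select the next vertex q as the point such that every other point lies strictly to the left of (or on) the directed line p → q. (Equivalently: for every other point r, the cross product (q − p) × (r − p) ≥ 0.)
Starting point (lowest x, tie lowest y): (-9, -3). Wrap until returning to start. Resulting hull: (-9, -3), (0, -9), (9, -2), (5, 8).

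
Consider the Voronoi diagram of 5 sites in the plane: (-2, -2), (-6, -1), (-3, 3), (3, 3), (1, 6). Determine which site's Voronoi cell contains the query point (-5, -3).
Nearest site = (-6, -1)

The Voronoi cell of site s contains exactly those query points closer to s than to any other site. Compute squared distances from q = (-5, -3) to each site:
  (-6 − -5)² + (-1 − -3)² = 5
  (-2 − -5)² + (-2 − -3)² = 10
  (-3 − -5)² + (3 − -3)² = 40
  (3 − -5)² + (3 − -3)² = 100
  (1 − -5)² + (6 − -3)² = 117
Minimum is attained by (-6, -1), so q lies in its Voronoi cell.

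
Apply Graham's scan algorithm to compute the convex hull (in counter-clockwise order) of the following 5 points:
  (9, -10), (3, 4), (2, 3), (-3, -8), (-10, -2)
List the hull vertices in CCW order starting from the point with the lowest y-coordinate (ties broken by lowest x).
Hull (CCW) = [(9, -10), (3, 4), (-10, -2), (-3, -8)]

Graham scan procedure:
  1. Find the pivot p₀ = point with lowest y (tie → lowest x): (9, -10).
  2. Sort the remaining points by polar angle around p₀.
  3. Walk through sorted points, maintaining a stack; pop the top while the last three entries make a non-left turn (cross product ≤ 0).
  4. Final stack is the convex hull in CCW order: (9, -10), (3, 4), (-10, -2), (-3, -8).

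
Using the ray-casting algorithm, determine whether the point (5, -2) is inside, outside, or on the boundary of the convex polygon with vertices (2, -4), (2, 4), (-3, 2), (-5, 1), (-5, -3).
The point (5, -2) lies strictly outside the polygon

Cast a horizontal ray to the right from the query point and count how many polygon edges it crosses (each edge strictly once or zero times, handled with the usual half-open convention). 
Parity of crossings → even ⇒ outside.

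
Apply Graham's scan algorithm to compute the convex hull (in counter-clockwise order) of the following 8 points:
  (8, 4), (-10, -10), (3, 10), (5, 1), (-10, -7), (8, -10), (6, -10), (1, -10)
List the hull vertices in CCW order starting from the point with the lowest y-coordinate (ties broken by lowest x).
Hull (CCW) = [(-10, -10), (8, -10), (8, 4), (3, 10), (-10, -7)]

Graham scan procedure:
  1. Find the pivot p₀ = point with lowest y (tie → lowest x): (-10, -10).
  2. Sort the remaining points by polar angle around p₀.
  3. Walk through sorted points, maintaining a stack; pop the top while the last three entries make a non-left turn (cross product ≤ 0).
  4. Final stack is the convex hull in CCW order: (-10, -10), (8, -10), (8, 4), (3, 10), (-10, -7).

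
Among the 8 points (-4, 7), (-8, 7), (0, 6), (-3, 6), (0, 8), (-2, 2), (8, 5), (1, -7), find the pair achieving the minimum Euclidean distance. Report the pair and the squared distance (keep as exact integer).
Pair = ((-4, 7), (-3, 6)); squared distance = 2

Compute all C(8, 2) = 28 pairwise squared distances (x_i − x_j)² + (y_i − y_j)². The minimum is 2, attained by the pair ((-4, 7), (-3, 6)).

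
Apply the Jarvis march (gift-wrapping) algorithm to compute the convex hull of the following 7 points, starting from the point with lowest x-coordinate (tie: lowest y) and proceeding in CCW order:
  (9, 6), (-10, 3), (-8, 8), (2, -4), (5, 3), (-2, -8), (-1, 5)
Hull (CCW) = [(-10, 3), (-2, -8), (2, -4), (9, 6), (-8, 8)]

Jarvis march: at each step, from the current hull vertex p, select the next vertex q as the point such that every other point lies strictly to the left of (or on) the directed line p → q. (Equivalently: for every other point r, the cross product (q − p) × (r − p) ≥ 0.)
Starting point (lowest x, tie lowest y): (-10, 3). Wrap until returning to start. Resulting hull: (-10, 3), (-2, -8), (2, -4), (9, 6), (-8, 8).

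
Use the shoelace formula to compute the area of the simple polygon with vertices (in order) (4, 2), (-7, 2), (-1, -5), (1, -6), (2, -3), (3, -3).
Area = 50

Shoelace formula: Area = (1/2) |Σ_i (x_i · y_{i+1} − x_{i+1} · y_i)| (indices mod n). Compute each cross term:
  (4)(2) − (-7)(2) = 22
  (-7)(-5) − (-1)(2) = 37
  (-1)(-6) − (1)(-5) = 11
  (1)(-3) − (2)(-6) = 9
  (2)(-3) − (3)(-3) = 3
  (3)(2) − (4)(-3) = 18
Sum = 100, so (signed) Area = 100/2 = 50, |Area| = 50.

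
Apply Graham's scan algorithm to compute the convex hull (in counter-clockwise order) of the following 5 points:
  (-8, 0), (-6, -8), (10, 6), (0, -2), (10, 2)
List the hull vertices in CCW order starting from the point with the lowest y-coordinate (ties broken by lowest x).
Hull (CCW) = [(-6, -8), (10, 2), (10, 6), (-8, 0)]

Graham scan procedure:
  1. Find the pivot p₀ = point with lowest y (tie → lowest x): (-6, -8).
  2. Sort the remaining points by polar angle around p₀.
  3. Walk through sorted points, maintaining a stack; pop the top while the last three entries make a non-left turn (cross product ≤ 0).
  4. Final stack is the convex hull in CCW order: (-6, -8), (10, 2), (10, 6), (-8, 0).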